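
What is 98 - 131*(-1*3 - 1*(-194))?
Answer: -24923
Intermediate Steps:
98 - 131*(-1*3 - 1*(-194)) = 98 - 131*(-3 + 194) = 98 - 131*191 = 98 - 25021 = -24923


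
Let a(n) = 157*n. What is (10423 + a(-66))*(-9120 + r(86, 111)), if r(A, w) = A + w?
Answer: -544303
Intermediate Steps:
(10423 + a(-66))*(-9120 + r(86, 111)) = (10423 + 157*(-66))*(-9120 + (86 + 111)) = (10423 - 10362)*(-9120 + 197) = 61*(-8923) = -544303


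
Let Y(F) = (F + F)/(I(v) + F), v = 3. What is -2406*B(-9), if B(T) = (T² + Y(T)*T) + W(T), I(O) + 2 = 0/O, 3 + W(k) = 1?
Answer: -1701042/11 ≈ -1.5464e+5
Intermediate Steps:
W(k) = -2 (W(k) = -3 + 1 = -2)
I(O) = -2 (I(O) = -2 + 0/O = -2 + 0 = -2)
Y(F) = 2*F/(-2 + F) (Y(F) = (F + F)/(-2 + F) = (2*F)/(-2 + F) = 2*F/(-2 + F))
B(T) = -2 + T² + 2*T²/(-2 + T) (B(T) = (T² + (2*T/(-2 + T))*T) - 2 = (T² + 2*T²/(-2 + T)) - 2 = -2 + T² + 2*T²/(-2 + T))
-2406*B(-9) = -2406*(4 + (-9)³ - 2*(-9))/(-2 - 9) = -2406*(4 - 729 + 18)/(-11) = -(-2406)*(-707)/11 = -2406*707/11 = -1701042/11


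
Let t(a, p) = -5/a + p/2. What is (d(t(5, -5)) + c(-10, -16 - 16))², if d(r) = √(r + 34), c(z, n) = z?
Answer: (20 - √122)²/4 ≈ 20.046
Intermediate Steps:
t(a, p) = p/2 - 5/a (t(a, p) = -5/a + p*(½) = -5/a + p/2 = p/2 - 5/a)
d(r) = √(34 + r)
(d(t(5, -5)) + c(-10, -16 - 16))² = (√(34 + ((½)*(-5) - 5/5)) - 10)² = (√(34 + (-5/2 - 5*⅕)) - 10)² = (√(34 + (-5/2 - 1)) - 10)² = (√(34 - 7/2) - 10)² = (√(61/2) - 10)² = (√122/2 - 10)² = (-10 + √122/2)²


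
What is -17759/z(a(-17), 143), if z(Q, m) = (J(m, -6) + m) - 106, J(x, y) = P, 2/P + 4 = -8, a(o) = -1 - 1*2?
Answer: -106554/221 ≈ -482.14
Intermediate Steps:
a(o) = -3 (a(o) = -1 - 2 = -3)
P = -1/6 (P = 2/(-4 - 8) = 2/(-12) = 2*(-1/12) = -1/6 ≈ -0.16667)
J(x, y) = -1/6
z(Q, m) = -637/6 + m (z(Q, m) = (-1/6 + m) - 106 = -637/6 + m)
-17759/z(a(-17), 143) = -17759/(-637/6 + 143) = -17759/221/6 = -17759*6/221 = -106554/221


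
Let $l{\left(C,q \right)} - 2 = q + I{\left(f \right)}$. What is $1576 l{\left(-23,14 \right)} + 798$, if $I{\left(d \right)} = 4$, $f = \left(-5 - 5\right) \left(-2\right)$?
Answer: $32318$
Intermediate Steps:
$f = 20$ ($f = \left(-10\right) \left(-2\right) = 20$)
$l{\left(C,q \right)} = 6 + q$ ($l{\left(C,q \right)} = 2 + \left(q + 4\right) = 2 + \left(4 + q\right) = 6 + q$)
$1576 l{\left(-23,14 \right)} + 798 = 1576 \left(6 + 14\right) + 798 = 1576 \cdot 20 + 798 = 31520 + 798 = 32318$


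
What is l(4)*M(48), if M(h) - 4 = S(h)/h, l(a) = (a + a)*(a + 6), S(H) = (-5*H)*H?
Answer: -18880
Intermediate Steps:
S(H) = -5*H²
l(a) = 2*a*(6 + a) (l(a) = (2*a)*(6 + a) = 2*a*(6 + a))
M(h) = 4 - 5*h (M(h) = 4 + (-5*h²)/h = 4 - 5*h)
l(4)*M(48) = (2*4*(6 + 4))*(4 - 5*48) = (2*4*10)*(4 - 240) = 80*(-236) = -18880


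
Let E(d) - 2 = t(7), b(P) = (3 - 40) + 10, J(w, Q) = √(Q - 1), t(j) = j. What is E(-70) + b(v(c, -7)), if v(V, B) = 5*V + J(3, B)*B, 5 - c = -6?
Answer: -18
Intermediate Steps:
J(w, Q) = √(-1 + Q)
c = 11 (c = 5 - 1*(-6) = 5 + 6 = 11)
v(V, B) = 5*V + B*√(-1 + B) (v(V, B) = 5*V + √(-1 + B)*B = 5*V + B*√(-1 + B))
b(P) = -27 (b(P) = -37 + 10 = -27)
E(d) = 9 (E(d) = 2 + 7 = 9)
E(-70) + b(v(c, -7)) = 9 - 27 = -18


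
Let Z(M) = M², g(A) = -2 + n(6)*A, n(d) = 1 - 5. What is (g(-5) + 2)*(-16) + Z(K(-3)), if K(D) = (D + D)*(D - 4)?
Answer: 1444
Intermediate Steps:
n(d) = -4
g(A) = -2 - 4*A
K(D) = 2*D*(-4 + D) (K(D) = (2*D)*(-4 + D) = 2*D*(-4 + D))
(g(-5) + 2)*(-16) + Z(K(-3)) = ((-2 - 4*(-5)) + 2)*(-16) + (2*(-3)*(-4 - 3))² = ((-2 + 20) + 2)*(-16) + (2*(-3)*(-7))² = (18 + 2)*(-16) + 42² = 20*(-16) + 1764 = -320 + 1764 = 1444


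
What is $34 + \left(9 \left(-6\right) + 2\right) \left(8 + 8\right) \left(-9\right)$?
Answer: $7522$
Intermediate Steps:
$34 + \left(9 \left(-6\right) + 2\right) \left(8 + 8\right) \left(-9\right) = 34 + \left(-54 + 2\right) 16 \left(-9\right) = 34 - -7488 = 34 + 7488 = 7522$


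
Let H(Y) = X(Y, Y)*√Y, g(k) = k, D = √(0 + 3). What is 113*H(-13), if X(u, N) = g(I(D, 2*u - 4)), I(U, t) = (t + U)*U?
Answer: 113*I*√39*(-30 + √3) ≈ -19948.0*I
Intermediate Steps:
D = √3 ≈ 1.7320
I(U, t) = U*(U + t) (I(U, t) = (U + t)*U = U*(U + t))
X(u, N) = √3*(-4 + √3 + 2*u) (X(u, N) = √3*(√3 + (2*u - 4)) = √3*(√3 + (-4 + 2*u)) = √3*(-4 + √3 + 2*u))
H(Y) = √3*√Y*(-4 + √3 + 2*Y) (H(Y) = (√3*(-4 + √3 + 2*Y))*√Y = √3*√Y*(-4 + √3 + 2*Y))
113*H(-13) = 113*(√3*√(-13)*(-4 + √3 + 2*(-13))) = 113*(√3*(I*√13)*(-4 + √3 - 26)) = 113*(√3*(I*√13)*(-30 + √3)) = 113*(I*√39*(-30 + √3)) = 113*I*√39*(-30 + √3)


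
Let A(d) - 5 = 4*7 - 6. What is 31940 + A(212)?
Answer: 31967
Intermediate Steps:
A(d) = 27 (A(d) = 5 + (4*7 - 6) = 5 + (28 - 6) = 5 + 22 = 27)
31940 + A(212) = 31940 + 27 = 31967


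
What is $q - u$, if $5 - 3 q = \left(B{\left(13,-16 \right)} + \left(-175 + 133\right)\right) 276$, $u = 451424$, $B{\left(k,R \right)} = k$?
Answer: $- \frac{1346263}{3} \approx -4.4875 \cdot 10^{5}$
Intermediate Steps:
$q = \frac{8009}{3}$ ($q = \frac{5}{3} - \frac{\left(13 + \left(-175 + 133\right)\right) 276}{3} = \frac{5}{3} - \frac{\left(13 - 42\right) 276}{3} = \frac{5}{3} - \frac{\left(-29\right) 276}{3} = \frac{5}{3} - -2668 = \frac{5}{3} + 2668 = \frac{8009}{3} \approx 2669.7$)
$q - u = \frac{8009}{3} - 451424 = - \frac{1346263}{3}$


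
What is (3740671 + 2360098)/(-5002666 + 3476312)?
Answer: -6100769/1526354 ≈ -3.9970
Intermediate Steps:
(3740671 + 2360098)/(-5002666 + 3476312) = 6100769/(-1526354) = 6100769*(-1/1526354) = -6100769/1526354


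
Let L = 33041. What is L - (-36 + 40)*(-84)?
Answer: 33377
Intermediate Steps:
L - (-36 + 40)*(-84) = 33041 - (-36 + 40)*(-84) = 33041 - 4*(-84) = 33041 - 1*(-336) = 33041 + 336 = 33377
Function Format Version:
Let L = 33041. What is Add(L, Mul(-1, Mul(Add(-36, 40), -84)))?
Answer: 33377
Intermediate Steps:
Add(L, Mul(-1, Mul(Add(-36, 40), -84))) = Add(33041, Mul(-1, Mul(Add(-36, 40), -84))) = Add(33041, Mul(-1, Mul(4, -84))) = Add(33041, Mul(-1, -336)) = Add(33041, 336) = 33377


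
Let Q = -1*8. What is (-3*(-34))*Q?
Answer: -816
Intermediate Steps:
Q = -8
(-3*(-34))*Q = -3*(-34)*(-8) = 102*(-8) = -816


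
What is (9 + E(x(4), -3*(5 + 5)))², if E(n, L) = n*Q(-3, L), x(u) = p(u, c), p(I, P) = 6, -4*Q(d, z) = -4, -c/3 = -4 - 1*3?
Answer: 225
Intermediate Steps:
c = 21 (c = -3*(-4 - 1*3) = -3*(-4 - 3) = -3*(-7) = 21)
Q(d, z) = 1 (Q(d, z) = -¼*(-4) = 1)
x(u) = 6
E(n, L) = n (E(n, L) = n*1 = n)
(9 + E(x(4), -3*(5 + 5)))² = (9 + 6)² = 15² = 225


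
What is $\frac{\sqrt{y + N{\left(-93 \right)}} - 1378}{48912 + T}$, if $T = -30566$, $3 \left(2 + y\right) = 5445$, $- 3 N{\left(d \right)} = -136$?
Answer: $- \frac{689}{9173} + \frac{5 \sqrt{669}}{55038} \approx -0.072762$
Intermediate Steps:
$N{\left(d \right)} = \frac{136}{3}$ ($N{\left(d \right)} = \left(- \frac{1}{3}\right) \left(-136\right) = \frac{136}{3}$)
$y = 1813$ ($y = -2 + \frac{1}{3} \cdot 5445 = -2 + 1815 = 1813$)
$\frac{\sqrt{y + N{\left(-93 \right)}} - 1378}{48912 + T} = \frac{\sqrt{1813 + \frac{136}{3}} - 1378}{48912 - 30566} = \frac{\sqrt{\frac{5575}{3}} - 1378}{18346} = \left(\frac{5 \sqrt{669}}{3} - 1378\right) \frac{1}{18346} = \left(-1378 + \frac{5 \sqrt{669}}{3}\right) \frac{1}{18346} = - \frac{689}{9173} + \frac{5 \sqrt{669}}{55038}$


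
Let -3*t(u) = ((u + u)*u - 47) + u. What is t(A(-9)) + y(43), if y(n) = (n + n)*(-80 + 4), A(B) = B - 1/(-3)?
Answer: -177323/27 ≈ -6567.5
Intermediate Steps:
A(B) = ⅓ + B (A(B) = B - 1*(-⅓) = B + ⅓ = ⅓ + B)
y(n) = -152*n (y(n) = (2*n)*(-76) = -152*n)
t(u) = 47/3 - 2*u²/3 - u/3 (t(u) = -(((u + u)*u - 47) + u)/3 = -(((2*u)*u - 47) + u)/3 = -((2*u² - 47) + u)/3 = -((-47 + 2*u²) + u)/3 = -(-47 + u + 2*u²)/3 = 47/3 - 2*u²/3 - u/3)
t(A(-9)) + y(43) = (47/3 - 2*(⅓ - 9)²/3 - (⅓ - 9)/3) - 152*43 = (47/3 - 2*(-26/3)²/3 - ⅓*(-26/3)) - 6536 = (47/3 - ⅔*676/9 + 26/9) - 6536 = (47/3 - 1352/27 + 26/9) - 6536 = -851/27 - 6536 = -177323/27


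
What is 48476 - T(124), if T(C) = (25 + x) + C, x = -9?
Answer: 48336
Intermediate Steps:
T(C) = 16 + C (T(C) = (25 - 9) + C = 16 + C)
48476 - T(124) = 48476 - (16 + 124) = 48476 - 1*140 = 48476 - 140 = 48336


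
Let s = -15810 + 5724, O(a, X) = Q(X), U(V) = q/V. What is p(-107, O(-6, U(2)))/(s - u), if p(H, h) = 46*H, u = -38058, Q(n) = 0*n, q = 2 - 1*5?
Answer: -2461/13986 ≈ -0.17596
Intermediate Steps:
q = -3 (q = 2 - 5 = -3)
Q(n) = 0
U(V) = -3/V
O(a, X) = 0
s = -10086
p(-107, O(-6, U(2)))/(s - u) = (46*(-107))/(-10086 - 1*(-38058)) = -4922/(-10086 + 38058) = -4922/27972 = -4922*1/27972 = -2461/13986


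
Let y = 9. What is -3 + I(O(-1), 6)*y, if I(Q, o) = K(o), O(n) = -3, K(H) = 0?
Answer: -3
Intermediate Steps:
I(Q, o) = 0
-3 + I(O(-1), 6)*y = -3 + 0*9 = -3 + 0 = -3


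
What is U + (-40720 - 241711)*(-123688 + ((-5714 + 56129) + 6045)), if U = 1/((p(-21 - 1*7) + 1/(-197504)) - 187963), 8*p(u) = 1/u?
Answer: 4934110475519833130796/259864116643 ≈ 1.8987e+10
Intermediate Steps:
p(u) = 1/(8*u)
U = -1382528/259864116643 (U = 1/((1/(8*(-21 - 1*7)) + 1/(-197504)) - 187963) = 1/((1/(8*(-21 - 7)) - 1/197504) - 187963) = 1/(((1/8)/(-28) - 1/197504) - 187963) = 1/(((1/8)*(-1/28) - 1/197504) - 187963) = 1/((-1/224 - 1/197504) - 187963) = 1/(-6179/1382528 - 187963) = 1/(-259864116643/1382528) = -1382528/259864116643 ≈ -5.3202e-6)
U + (-40720 - 241711)*(-123688 + ((-5714 + 56129) + 6045)) = -1382528/259864116643 + (-40720 - 241711)*(-123688 + ((-5714 + 56129) + 6045)) = -1382528/259864116643 - 282431*(-123688 + (50415 + 6045)) = -1382528/259864116643 - 282431*(-123688 + 56460) = -1382528/259864116643 - 282431*(-67228) = -1382528/259864116643 + 18987271268 = 4934110475519833130796/259864116643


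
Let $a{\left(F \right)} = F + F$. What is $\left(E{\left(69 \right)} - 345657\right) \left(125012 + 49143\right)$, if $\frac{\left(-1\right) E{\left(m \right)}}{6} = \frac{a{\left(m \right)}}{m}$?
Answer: $-60199984695$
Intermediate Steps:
$a{\left(F \right)} = 2 F$
$E{\left(m \right)} = -12$ ($E{\left(m \right)} = - 6 \frac{2 m}{m} = \left(-6\right) 2 = -12$)
$\left(E{\left(69 \right)} - 345657\right) \left(125012 + 49143\right) = \left(-12 - 345657\right) \left(125012 + 49143\right) = \left(-345669\right) 174155 = -60199984695$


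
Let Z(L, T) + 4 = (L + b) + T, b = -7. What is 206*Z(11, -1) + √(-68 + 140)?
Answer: -206 + 6*√2 ≈ -197.51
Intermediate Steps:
Z(L, T) = -11 + L + T (Z(L, T) = -4 + ((L - 7) + T) = -4 + ((-7 + L) + T) = -4 + (-7 + L + T) = -11 + L + T)
206*Z(11, -1) + √(-68 + 140) = 206*(-11 + 11 - 1) + √(-68 + 140) = 206*(-1) + √72 = -206 + 6*√2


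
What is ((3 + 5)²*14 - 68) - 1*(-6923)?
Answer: 7751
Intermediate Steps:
((3 + 5)²*14 - 68) - 1*(-6923) = (8²*14 - 68) + 6923 = (64*14 - 68) + 6923 = (896 - 68) + 6923 = 828 + 6923 = 7751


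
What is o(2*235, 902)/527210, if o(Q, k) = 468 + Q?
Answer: 469/263605 ≈ 0.0017792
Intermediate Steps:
o(2*235, 902)/527210 = (468 + 2*235)/527210 = (468 + 470)*(1/527210) = 938*(1/527210) = 469/263605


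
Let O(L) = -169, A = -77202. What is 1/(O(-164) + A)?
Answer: -1/77371 ≈ -1.2925e-5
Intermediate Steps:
1/(O(-164) + A) = 1/(-169 - 77202) = 1/(-77371) = -1/77371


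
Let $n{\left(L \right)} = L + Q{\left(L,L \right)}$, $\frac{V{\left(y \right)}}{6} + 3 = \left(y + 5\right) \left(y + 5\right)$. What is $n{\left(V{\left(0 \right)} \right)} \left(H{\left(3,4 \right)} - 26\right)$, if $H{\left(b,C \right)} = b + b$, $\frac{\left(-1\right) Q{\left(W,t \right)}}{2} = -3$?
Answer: $-2760$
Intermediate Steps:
$V{\left(y \right)} = -18 + 6 \left(5 + y\right)^{2}$ ($V{\left(y \right)} = -18 + 6 \left(y + 5\right) \left(y + 5\right) = -18 + 6 \left(5 + y\right) \left(5 + y\right) = -18 + 6 \left(5 + y\right)^{2}$)
$Q{\left(W,t \right)} = 6$ ($Q{\left(W,t \right)} = \left(-2\right) \left(-3\right) = 6$)
$H{\left(b,C \right)} = 2 b$
$n{\left(L \right)} = 6 + L$ ($n{\left(L \right)} = L + 6 = 6 + L$)
$n{\left(V{\left(0 \right)} \right)} \left(H{\left(3,4 \right)} - 26\right) = \left(6 - \left(18 - 6 \left(5 + 0\right)^{2}\right)\right) \left(2 \cdot 3 - 26\right) = \left(6 - \left(18 - 6 \cdot 5^{2}\right)\right) \left(6 - 26\right) = \left(6 + \left(-18 + 6 \cdot 25\right)\right) \left(-20\right) = \left(6 + \left(-18 + 150\right)\right) \left(-20\right) = \left(6 + 132\right) \left(-20\right) = 138 \left(-20\right) = -2760$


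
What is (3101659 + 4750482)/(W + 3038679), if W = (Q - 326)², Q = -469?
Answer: 7852141/3670704 ≈ 2.1391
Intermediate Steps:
W = 632025 (W = (-469 - 326)² = (-795)² = 632025)
(3101659 + 4750482)/(W + 3038679) = (3101659 + 4750482)/(632025 + 3038679) = 7852141/3670704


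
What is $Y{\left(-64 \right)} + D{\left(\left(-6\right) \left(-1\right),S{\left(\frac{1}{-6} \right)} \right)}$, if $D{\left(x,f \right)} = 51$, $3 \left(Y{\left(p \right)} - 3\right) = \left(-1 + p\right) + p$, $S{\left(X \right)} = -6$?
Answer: $11$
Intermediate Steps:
$Y{\left(p \right)} = \frac{8}{3} + \frac{2 p}{3}$ ($Y{\left(p \right)} = 3 + \frac{\left(-1 + p\right) + p}{3} = 3 + \frac{-1 + 2 p}{3} = 3 + \left(- \frac{1}{3} + \frac{2 p}{3}\right) = \frac{8}{3} + \frac{2 p}{3}$)
$Y{\left(-64 \right)} + D{\left(\left(-6\right) \left(-1\right),S{\left(\frac{1}{-6} \right)} \right)} = \left(\frac{8}{3} + \frac{2}{3} \left(-64\right)\right) + 51 = \left(\frac{8}{3} - \frac{128}{3}\right) + 51 = -40 + 51 = 11$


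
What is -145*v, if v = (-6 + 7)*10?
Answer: -1450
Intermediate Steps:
v = 10 (v = 1*10 = 10)
-145*v = -145*10 = -1450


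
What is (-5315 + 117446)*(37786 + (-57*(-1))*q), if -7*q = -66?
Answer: 30080710584/7 ≈ 4.2972e+9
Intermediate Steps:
q = 66/7 (q = -⅐*(-66) = 66/7 ≈ 9.4286)
(-5315 + 117446)*(37786 + (-57*(-1))*q) = (-5315 + 117446)*(37786 - 57*(-1)*(66/7)) = 112131*(37786 + 57*(66/7)) = 112131*(37786 + 3762/7) = 112131*(268264/7) = 30080710584/7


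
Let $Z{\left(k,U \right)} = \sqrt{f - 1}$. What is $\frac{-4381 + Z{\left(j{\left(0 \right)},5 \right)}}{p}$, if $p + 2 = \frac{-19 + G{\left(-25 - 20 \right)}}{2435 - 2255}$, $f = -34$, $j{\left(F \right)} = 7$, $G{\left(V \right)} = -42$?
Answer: $\frac{788580}{421} - \frac{180 i \sqrt{35}}{421} \approx 1873.1 - 2.5294 i$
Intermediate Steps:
$Z{\left(k,U \right)} = i \sqrt{35}$ ($Z{\left(k,U \right)} = \sqrt{-34 - 1} = \sqrt{-35} = i \sqrt{35}$)
$p = - \frac{421}{180}$ ($p = -2 + \frac{-19 - 42}{2435 - 2255} = -2 - \frac{61}{180} = - \frac{421}{180} \approx -2.3389$)
$\frac{-4381 + Z{\left(j{\left(0 \right)},5 \right)}}{p} = \frac{-4381 + i \sqrt{35}}{- \frac{421}{180}} = \left(-4381 + i \sqrt{35}\right) \left(- \frac{180}{421}\right) = \frac{788580}{421} - \frac{180 i \sqrt{35}}{421}$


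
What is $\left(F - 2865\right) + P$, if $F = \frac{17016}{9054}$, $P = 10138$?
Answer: $\frac{10977793}{1509} \approx 7274.9$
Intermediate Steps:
$F = \frac{2836}{1509}$ ($F = 17016 \cdot \frac{1}{9054} = \frac{2836}{1509} \approx 1.8794$)
$\left(F - 2865\right) + P = \left(\frac{2836}{1509} - 2865\right) + 10138 = - \frac{4320449}{1509} + 10138 = \frac{10977793}{1509}$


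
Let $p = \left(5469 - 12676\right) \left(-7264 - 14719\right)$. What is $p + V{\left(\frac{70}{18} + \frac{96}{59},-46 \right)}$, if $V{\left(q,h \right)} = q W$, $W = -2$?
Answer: $\frac{84127110553}{531} \approx 1.5843 \cdot 10^{8}$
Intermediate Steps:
$p = 158431481$ ($p = \left(-7207\right) \left(-21983\right) = 158431481$)
$V{\left(q,h \right)} = - 2 q$ ($V{\left(q,h \right)} = q \left(-2\right) = - 2 q$)
$p + V{\left(\frac{70}{18} + \frac{96}{59},-46 \right)} = 158431481 - 2 \left(\frac{70}{18} + \frac{96}{59}\right) = 158431481 - 2 \left(70 \cdot \frac{1}{18} + 96 \cdot \frac{1}{59}\right) = 158431481 - 2 \left(\frac{35}{9} + \frac{96}{59}\right) = 158431481 - \frac{5858}{531} = \frac{84127110553}{531}$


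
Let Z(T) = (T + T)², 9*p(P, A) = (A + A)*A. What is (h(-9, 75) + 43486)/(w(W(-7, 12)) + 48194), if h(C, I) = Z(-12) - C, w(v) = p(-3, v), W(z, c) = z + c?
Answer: 396639/433796 ≈ 0.91434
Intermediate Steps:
p(P, A) = 2*A²/9 (p(P, A) = ((A + A)*A)/9 = ((2*A)*A)/9 = (2*A²)/9 = 2*A²/9)
W(z, c) = c + z
w(v) = 2*v²/9
Z(T) = 4*T² (Z(T) = (2*T)² = 4*T²)
h(C, I) = 576 - C (h(C, I) = 4*(-12)² - C = 4*144 - C = 576 - C)
(h(-9, 75) + 43486)/(w(W(-7, 12)) + 48194) = ((576 - 1*(-9)) + 43486)/(2*(12 - 7)²/9 + 48194) = ((576 + 9) + 43486)/((2/9)*5² + 48194) = (585 + 43486)/((2/9)*25 + 48194) = 44071/(50/9 + 48194) = 44071/(433796/9) = 44071*(9/433796) = 396639/433796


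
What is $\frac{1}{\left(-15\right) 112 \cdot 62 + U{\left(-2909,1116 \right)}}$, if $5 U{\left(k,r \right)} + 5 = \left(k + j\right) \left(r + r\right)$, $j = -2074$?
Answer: $- \frac{5}{11642861} \approx -4.2945 \cdot 10^{-7}$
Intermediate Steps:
$U{\left(k,r \right)} = -1 + \frac{2 r \left(-2074 + k\right)}{5}$ ($U{\left(k,r \right)} = -1 + \frac{\left(k - 2074\right) \left(r + r\right)}{5} = -1 + \frac{\left(-2074 + k\right) 2 r}{5} = -1 + \frac{2 r \left(-2074 + k\right)}{5}$)
$\frac{1}{\left(-15\right) 112 \cdot 62 + U{\left(-2909,1116 \right)}} = \frac{1}{\left(-15\right) 112 \cdot 62 - \left(\frac{4629173}{5} + \frac{6492888}{5}\right)} = \frac{1}{\left(-1680\right) 62 - \frac{11122061}{5}} = \frac{1}{-104160 - \frac{11122061}{5}} = \frac{1}{- \frac{11642861}{5}} = - \frac{5}{11642861}$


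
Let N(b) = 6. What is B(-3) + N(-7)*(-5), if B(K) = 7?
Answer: -23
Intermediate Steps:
B(-3) + N(-7)*(-5) = 7 + 6*(-5) = 7 - 30 = -23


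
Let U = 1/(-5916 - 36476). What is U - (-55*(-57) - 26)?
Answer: -131796729/42392 ≈ -3109.0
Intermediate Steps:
U = -1/42392 (U = 1/(-42392) = -1/42392 ≈ -2.3589e-5)
U - (-55*(-57) - 26) = -1/42392 - (-55*(-57) - 26) = -1/42392 - (3135 - 26) = -1/42392 - 1*3109 = -1/42392 - 3109 = -131796729/42392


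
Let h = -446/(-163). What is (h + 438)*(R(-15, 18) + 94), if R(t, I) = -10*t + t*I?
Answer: -1867840/163 ≈ -11459.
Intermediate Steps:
R(t, I) = -10*t + I*t
h = 446/163 (h = -446*(-1/163) = 446/163 ≈ 2.7362)
(h + 438)*(R(-15, 18) + 94) = (446/163 + 438)*(-15*(-10 + 18) + 94) = 71840*(-15*8 + 94)/163 = 71840*(-120 + 94)/163 = (71840/163)*(-26) = -1867840/163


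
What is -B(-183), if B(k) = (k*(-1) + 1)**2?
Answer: -33856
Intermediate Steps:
B(k) = (1 - k)**2 (B(k) = (-k + 1)**2 = (1 - k)**2)
-B(-183) = -(-1 - 183)**2 = -1*(-184)**2 = -1*33856 = -33856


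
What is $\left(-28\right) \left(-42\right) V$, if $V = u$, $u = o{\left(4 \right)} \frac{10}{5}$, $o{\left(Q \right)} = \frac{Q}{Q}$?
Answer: $2352$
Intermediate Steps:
$o{\left(Q \right)} = 1$
$u = 2$ ($u = 1 \cdot \frac{10}{5} = 1 \cdot 10 \cdot \frac{1}{5} = 1 \cdot 2 = 2$)
$V = 2$
$\left(-28\right) \left(-42\right) V = \left(-28\right) \left(-42\right) 2 = 1176 \cdot 2 = 2352$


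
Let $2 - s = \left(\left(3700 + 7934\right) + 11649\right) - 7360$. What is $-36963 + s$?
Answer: $-52884$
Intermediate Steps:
$s = -15921$ ($s = 2 - \left(\left(\left(3700 + 7934\right) + 11649\right) - 7360\right) = 2 - \left(\left(11634 + 11649\right) - 7360\right) = 2 - \left(23283 - 7360\right) = 2 - 15923 = -15921$)
$-36963 + s = -36963 - 15921 = -52884$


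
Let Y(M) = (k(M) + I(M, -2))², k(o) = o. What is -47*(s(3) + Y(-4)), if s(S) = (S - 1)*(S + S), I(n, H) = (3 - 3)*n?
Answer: -1316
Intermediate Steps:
I(n, H) = 0 (I(n, H) = 0*n = 0)
Y(M) = M² (Y(M) = (M + 0)² = M²)
s(S) = 2*S*(-1 + S) (s(S) = (-1 + S)*(2*S) = 2*S*(-1 + S))
-47*(s(3) + Y(-4)) = -47*(2*3*(-1 + 3) + (-4)²) = -47*(2*3*2 + 16) = -47*(12 + 16) = -47*28 = -1316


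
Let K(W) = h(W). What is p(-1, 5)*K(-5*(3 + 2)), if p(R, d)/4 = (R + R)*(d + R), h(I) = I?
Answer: 800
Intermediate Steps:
K(W) = W
p(R, d) = 8*R*(R + d) (p(R, d) = 4*((R + R)*(d + R)) = 4*((2*R)*(R + d)) = 4*(2*R*(R + d)) = 8*R*(R + d))
p(-1, 5)*K(-5*(3 + 2)) = (8*(-1)*(-1 + 5))*(-5*(3 + 2)) = (8*(-1)*4)*(-5*5) = -32*(-25) = 800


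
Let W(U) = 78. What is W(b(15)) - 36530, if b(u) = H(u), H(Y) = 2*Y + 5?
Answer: -36452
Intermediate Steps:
H(Y) = 5 + 2*Y
b(u) = 5 + 2*u
W(b(15)) - 36530 = 78 - 36530 = -36452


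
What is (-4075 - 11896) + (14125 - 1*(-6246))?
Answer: 4400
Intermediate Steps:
(-4075 - 11896) + (14125 - 1*(-6246)) = -15971 + (14125 + 6246) = -15971 + 20371 = 4400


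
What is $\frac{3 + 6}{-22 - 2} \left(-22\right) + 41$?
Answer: $\frac{197}{4} \approx 49.25$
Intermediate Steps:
$\frac{3 + 6}{-22 - 2} \left(-22\right) + 41 = \frac{9}{-24} \left(-22\right) + 41 = 9 \left(- \frac{1}{24}\right) \left(-22\right) + 41 = \left(- \frac{3}{8}\right) \left(-22\right) + 41 = \frac{33}{4} + 41 = \frac{197}{4}$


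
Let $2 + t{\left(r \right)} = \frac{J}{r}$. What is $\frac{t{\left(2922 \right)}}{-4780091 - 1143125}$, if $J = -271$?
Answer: $\frac{6115}{17307637152} \approx 3.5331 \cdot 10^{-7}$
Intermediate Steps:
$t{\left(r \right)} = -2 - \frac{271}{r}$
$\frac{t{\left(2922 \right)}}{-4780091 - 1143125} = \frac{-2 - \frac{271}{2922}}{-4780091 - 1143125} = \frac{-2 - \frac{271}{2922}}{-5923216} = \left(- \frac{6115}{2922}\right) \left(- \frac{1}{5923216}\right) = \frac{6115}{17307637152}$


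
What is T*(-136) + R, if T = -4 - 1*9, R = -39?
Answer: 1729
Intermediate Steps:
T = -13 (T = -4 - 9 = -13)
T*(-136) + R = -13*(-136) - 39 = 1768 - 39 = 1729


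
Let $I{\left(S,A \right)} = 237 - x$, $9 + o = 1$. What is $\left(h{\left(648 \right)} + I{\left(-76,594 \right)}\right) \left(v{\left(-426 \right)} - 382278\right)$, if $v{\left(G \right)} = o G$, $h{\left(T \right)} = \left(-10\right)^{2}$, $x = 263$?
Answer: $-28036380$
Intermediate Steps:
$o = -8$ ($o = -9 + 1 = -8$)
$h{\left(T \right)} = 100$
$v{\left(G \right)} = - 8 G$
$I{\left(S,A \right)} = -26$ ($I{\left(S,A \right)} = 237 - 263 = -26$)
$\left(h{\left(648 \right)} + I{\left(-76,594 \right)}\right) \left(v{\left(-426 \right)} - 382278\right) = \left(100 - 26\right) \left(\left(-8\right) \left(-426\right) - 382278\right) = 74 \left(3408 - 382278\right) = 74 \left(-378870\right) = -28036380$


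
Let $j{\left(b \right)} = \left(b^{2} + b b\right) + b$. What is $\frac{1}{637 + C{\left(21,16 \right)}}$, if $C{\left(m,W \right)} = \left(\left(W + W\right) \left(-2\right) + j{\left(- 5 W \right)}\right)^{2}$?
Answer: $\frac{1}{160174973} \approx 6.2432 \cdot 10^{-9}$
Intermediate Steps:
$j{\left(b \right)} = b + 2 b^{2}$ ($j{\left(b \right)} = \left(b^{2} + b^{2}\right) + b = 2 b^{2} + b = b + 2 b^{2}$)
$C{\left(m,W \right)} = \left(- 4 W - 5 W \left(1 - 10 W\right)\right)^{2}$ ($C{\left(m,W \right)} = \left(\left(W + W\right) \left(-2\right) + - 5 W \left(1 + 2 \left(- 5 W\right)\right)\right)^{2} = \left(2 W \left(-2\right) + - 5 W \left(1 - 10 W\right)\right)^{2} = \left(- 4 W - 5 W \left(1 - 10 W\right)\right)^{2}$)
$\frac{1}{637 + C{\left(21,16 \right)}} = \frac{1}{637 + 16^{2} \left(-9 + 50 \cdot 16\right)^{2}} = \frac{1}{637 + 256 \left(-9 + 800\right)^{2}} = \frac{1}{637 + 256 \cdot 791^{2}} = \frac{1}{637 + 256 \cdot 625681} = \frac{1}{637 + 160174336} = \frac{1}{160174973}$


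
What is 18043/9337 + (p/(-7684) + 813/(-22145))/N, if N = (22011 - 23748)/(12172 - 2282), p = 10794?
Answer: 3615361068966/356557238383 ≈ 10.140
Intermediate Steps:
N = -1737/9890 ≈ -0.17563
18043/9337 + (p/(-7684) + 813/(-22145))/N = 18043/9337 + (10794/(-7684) + 813/(-22145))/(-1737/9890) = 18043*(1/9337) + (10794*(-1/7684) + 813*(-1/22145))*(-9890/1737) = 18043/9337 + (-5397/3842 - 813/22145)*(-9890/1737) = 18043/9337 - 122640111/85081090*(-9890/1737) = 18043/9337 + 313413617/38187559 = 3615361068966/356557238383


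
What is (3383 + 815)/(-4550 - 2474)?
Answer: -2099/3512 ≈ -0.59766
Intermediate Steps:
(3383 + 815)/(-4550 - 2474) = 4198/(-7024) = 4198*(-1/7024) = -2099/3512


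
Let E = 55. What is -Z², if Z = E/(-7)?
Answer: -3025/49 ≈ -61.735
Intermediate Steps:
Z = -55/7 (Z = 55/(-7) = 55*(-⅐) = -55/7 ≈ -7.8571)
-Z² = -(-55/7)² = -1*3025/49 = -3025/49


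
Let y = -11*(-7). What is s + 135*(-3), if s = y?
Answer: -328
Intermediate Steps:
y = 77
s = 77
s + 135*(-3) = 77 + 135*(-3) = 77 - 405 = -328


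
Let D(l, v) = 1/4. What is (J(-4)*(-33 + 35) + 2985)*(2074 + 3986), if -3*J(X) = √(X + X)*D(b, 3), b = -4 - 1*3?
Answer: 18089100 - 2020*I*√2 ≈ 1.8089e+7 - 2856.7*I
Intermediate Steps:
b = -7 (b = -4 - 3 = -7)
D(l, v) = ¼
J(X) = -√2*√X/12 (J(X) = -√(X + X)/(3*4) = -√(2*X)/(3*4) = -√2*√X/(3*4) = -√2*√X/12)
(J(-4)*(-33 + 35) + 2985)*(2074 + 3986) = ((-√2*√(-4)/12)*(-33 + 35) + 2985)*(2074 + 3986) = (-√2*2*I/12*2 + 2985)*6060 = (-I*√2/6*2 + 2985)*6060 = (-I*√2/3 + 2985)*6060 = (2985 - I*√2/3)*6060 = 18089100 - 2020*I*√2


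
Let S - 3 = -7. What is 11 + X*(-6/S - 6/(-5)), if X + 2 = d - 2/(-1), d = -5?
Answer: -5/2 ≈ -2.5000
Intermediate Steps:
S = -4 (S = 3 - 7 = -4)
X = -5 (X = -2 + (-5 - 2/(-1)) = -2 + (-5 - 2*(-1)) = -2 + (-5 - 1*(-2)) = -2 + (-5 + 2) = -2 - 3 = -5)
11 + X*(-6/S - 6/(-5)) = 11 - 5*(-6/(-4) - 6/(-5)) = 11 - 5*(-6*(-¼) - 6*(-⅕)) = 11 - 5*(3/2 + 6/5) = 11 - 5*27/10 = 11 - 27/2 = -5/2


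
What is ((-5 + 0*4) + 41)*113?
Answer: 4068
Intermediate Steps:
((-5 + 0*4) + 41)*113 = ((-5 + 0) + 41)*113 = (-5 + 41)*113 = 36*113 = 4068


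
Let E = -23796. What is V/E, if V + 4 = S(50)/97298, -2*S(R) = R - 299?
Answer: 778135/4630606416 ≈ 0.00016804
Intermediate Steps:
S(R) = 299/2 - R/2 (S(R) = -(R - 299)/2 = -(-299 + R)/2 = 299/2 - R/2)
V = -778135/194596 (V = -4 + (299/2 - ½*50)/97298 = -4 + (299/2 - 25)*(1/97298) = -4 + (249/2)*(1/97298) = -4 + 249/194596 = -778135/194596 ≈ -3.9987)
V/E = -778135/194596/(-23796) = -778135/194596*(-1/23796) = 778135/4630606416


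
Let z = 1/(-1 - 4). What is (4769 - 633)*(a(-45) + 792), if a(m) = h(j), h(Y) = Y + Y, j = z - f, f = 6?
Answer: 16122128/5 ≈ 3.2244e+6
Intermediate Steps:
z = -⅕ (z = 1/(-5) = -⅕ ≈ -0.20000)
j = -31/5 (j = -⅕ - 1*6 = -⅕ - 6 = -31/5 ≈ -6.2000)
h(Y) = 2*Y
a(m) = -62/5 (a(m) = 2*(-31/5) = -62/5)
(4769 - 633)*(a(-45) + 792) = (4769 - 633)*(-62/5 + 792) = 4136*(3898/5) = 16122128/5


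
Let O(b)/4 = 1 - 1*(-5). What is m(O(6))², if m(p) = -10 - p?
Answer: 1156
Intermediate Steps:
O(b) = 24 (O(b) = 4*(1 - 1*(-5)) = 4*(1 + 5) = 4*6 = 24)
m(O(6))² = (-10 - 1*24)² = (-10 - 24)² = (-34)² = 1156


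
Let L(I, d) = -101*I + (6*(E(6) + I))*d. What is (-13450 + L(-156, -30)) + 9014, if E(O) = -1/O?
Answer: 39430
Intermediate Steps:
L(I, d) = -101*I + d*(-1 + 6*I) (L(I, d) = -101*I + (6*(-1/6 + I))*d = -101*I + (-1 + 6*I)*d = -101*I + d*(-1 + 6*I))
(-13450 + L(-156, -30)) + 9014 = (-13450 + (-1*(-30) - 101*(-156) + 6*(-156)*(-30))) + 9014 = (-13450 + (30 + 15756 + 28080)) + 9014 = (-13450 + 43866) + 9014 = 30416 + 9014 = 39430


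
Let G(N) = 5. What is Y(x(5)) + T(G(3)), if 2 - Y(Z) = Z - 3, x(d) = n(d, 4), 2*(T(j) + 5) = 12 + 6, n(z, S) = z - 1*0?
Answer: 4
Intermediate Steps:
n(z, S) = z (n(z, S) = z + 0 = z)
T(j) = 4 (T(j) = -5 + (12 + 6)/2 = -5 + (½)*18 = -5 + 9 = 4)
x(d) = d
Y(Z) = 5 - Z (Y(Z) = 2 - (Z - 3) = 2 - (-3 + Z) = 2 + (3 - Z) = 5 - Z)
Y(x(5)) + T(G(3)) = (5 - 1*5) + 4 = (5 - 5) + 4 = 0 + 4 = 4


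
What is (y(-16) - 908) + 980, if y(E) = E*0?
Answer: 72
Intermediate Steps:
y(E) = 0
(y(-16) - 908) + 980 = (0 - 908) + 980 = -908 + 980 = 72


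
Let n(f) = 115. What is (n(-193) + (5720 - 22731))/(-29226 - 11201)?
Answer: 16896/40427 ≈ 0.41794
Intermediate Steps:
(n(-193) + (5720 - 22731))/(-29226 - 11201) = (115 + (5720 - 22731))/(-29226 - 11201) = (115 - 17011)/(-40427) = -16896*(-1/40427) = 16896/40427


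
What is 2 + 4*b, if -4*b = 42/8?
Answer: -13/4 ≈ -3.2500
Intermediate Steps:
b = -21/16 (b = -21/(2*8) = -¼*21/4 = -21/16 ≈ -1.3125)
2 + 4*b = 2 + 4*(-21/16) = 2 - 21/4 = -13/4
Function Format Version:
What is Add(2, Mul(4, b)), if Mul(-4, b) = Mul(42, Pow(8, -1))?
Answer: Rational(-13, 4) ≈ -3.2500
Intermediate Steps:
b = Rational(-21, 16) (b = Mul(Rational(-1, 4), Mul(42, Pow(8, -1))) = Mul(Rational(-1, 4), Mul(42, Rational(1, 8))) = Mul(Rational(-1, 4), Rational(21, 4)) = Rational(-21, 16) ≈ -1.3125)
Add(2, Mul(4, b)) = Add(2, Mul(4, Rational(-21, 16))) = Add(2, Rational(-21, 4)) = Rational(-13, 4)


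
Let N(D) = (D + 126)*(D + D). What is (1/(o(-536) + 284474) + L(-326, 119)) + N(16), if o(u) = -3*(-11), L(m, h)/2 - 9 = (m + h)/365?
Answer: 473623355377/103845055 ≈ 4560.9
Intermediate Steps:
L(m, h) = 18 + 2*h/365 + 2*m/365 (L(m, h) = 18 + 2*((m + h)/365) = 18 + 2*((h + m)*(1/365)) = 18 + 2*(h/365 + m/365) = 18 + (2*h/365 + 2*m/365) = 18 + 2*h/365 + 2*m/365)
N(D) = 2*D*(126 + D) (N(D) = (126 + D)*(2*D) = 2*D*(126 + D))
o(u) = 33
(1/(o(-536) + 284474) + L(-326, 119)) + N(16) = (1/(33 + 284474) + (18 + (2/365)*119 + (2/365)*(-326))) + 2*16*(126 + 16) = (1/284507 + (18 + 238/365 - 652/365)) + 2*16*142 = (1/284507 + 6156/365) + 4544 = 1751425457/103845055 + 4544 = 473623355377/103845055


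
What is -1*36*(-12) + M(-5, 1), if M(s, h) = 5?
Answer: 437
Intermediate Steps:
-1*36*(-12) + M(-5, 1) = -1*36*(-12) + 5 = -36*(-12) + 5 = 432 + 5 = 437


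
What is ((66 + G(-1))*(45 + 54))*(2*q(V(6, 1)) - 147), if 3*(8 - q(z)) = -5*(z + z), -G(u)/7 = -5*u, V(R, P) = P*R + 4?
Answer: -197439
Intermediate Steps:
V(R, P) = 4 + P*R
G(u) = 35*u (G(u) = -(-35)*u = 35*u)
q(z) = 8 + 10*z/3 (q(z) = 8 - (-5)*(z + z)/3 = 8 - (-5)*2*z/3 = 8 - (-10)*z/3 = 8 + 10*z/3)
((66 + G(-1))*(45 + 54))*(2*q(V(6, 1)) - 147) = ((66 + 35*(-1))*(45 + 54))*(2*(8 + 10*(4 + 1*6)/3) - 147) = ((66 - 35)*99)*(2*(8 + 10*(4 + 6)/3) - 147) = (31*99)*(2*(8 + (10/3)*10) - 147) = 3069*(2*(8 + 100/3) - 147) = 3069*(2*(124/3) - 147) = 3069*(248/3 - 147) = 3069*(-193/3) = -197439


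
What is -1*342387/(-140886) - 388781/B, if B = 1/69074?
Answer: -140127609574411/5218 ≈ -2.6855e+10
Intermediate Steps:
B = 1/69074 ≈ 1.4477e-5
-1*342387/(-140886) - 388781/B = -1*342387/(-140886) - 388781/1/69074 = -342387*(-1/140886) - 388781*69074 = 12681/5218 - 26854658794 = -140127609574411/5218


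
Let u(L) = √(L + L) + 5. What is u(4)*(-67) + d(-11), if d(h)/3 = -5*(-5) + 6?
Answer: -242 - 134*√2 ≈ -431.50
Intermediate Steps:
d(h) = 93 (d(h) = 3*(-5*(-5) + 6) = 3*(25 + 6) = 3*31 = 93)
u(L) = 5 + √2*√L (u(L) = √(2*L) + 5 = √2*√L + 5 = 5 + √2*√L)
u(4)*(-67) + d(-11) = (5 + √2*√4)*(-67) + 93 = (5 + √2*2)*(-67) + 93 = (5 + 2*√2)*(-67) + 93 = (-335 - 134*√2) + 93 = -242 - 134*√2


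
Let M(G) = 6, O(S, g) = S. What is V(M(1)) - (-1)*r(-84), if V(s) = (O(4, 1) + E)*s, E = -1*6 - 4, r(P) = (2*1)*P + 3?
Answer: -201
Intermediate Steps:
r(P) = 3 + 2*P (r(P) = 2*P + 3 = 3 + 2*P)
E = -10 (E = -6 - 4 = -10)
V(s) = -6*s (V(s) = (4 - 10)*s = -6*s)
V(M(1)) - (-1)*r(-84) = -6*6 - (-1)*(3 + 2*(-84)) = -36 - (-1)*(3 - 168) = -36 - (-1)*(-165) = -36 - 1*165 = -36 - 165 = -201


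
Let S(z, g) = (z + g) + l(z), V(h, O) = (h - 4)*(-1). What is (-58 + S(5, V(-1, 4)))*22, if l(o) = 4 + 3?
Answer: -902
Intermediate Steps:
V(h, O) = 4 - h (V(h, O) = (-4 + h)*(-1) = 4 - h)
l(o) = 7
S(z, g) = 7 + g + z (S(z, g) = (z + g) + 7 = (g + z) + 7 = 7 + g + z)
(-58 + S(5, V(-1, 4)))*22 = (-58 + (7 + (4 - 1*(-1)) + 5))*22 = (-58 + (7 + (4 + 1) + 5))*22 = (-58 + (7 + 5 + 5))*22 = (-58 + 17)*22 = -41*22 = -902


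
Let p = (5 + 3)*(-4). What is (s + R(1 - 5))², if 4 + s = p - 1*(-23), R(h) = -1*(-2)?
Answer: 121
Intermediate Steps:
R(h) = 2
p = -32 (p = 8*(-4) = -32)
s = -13 (s = -4 + (-32 - 1*(-23)) = -4 + (-32 + 23) = -4 - 9 = -13)
(s + R(1 - 5))² = (-13 + 2)² = (-11)² = 121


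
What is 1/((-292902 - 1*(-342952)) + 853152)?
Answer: 1/903202 ≈ 1.1072e-6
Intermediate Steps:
1/((-292902 - 1*(-342952)) + 853152) = 1/((-292902 + 342952) + 853152) = 1/(50050 + 853152) = 1/903202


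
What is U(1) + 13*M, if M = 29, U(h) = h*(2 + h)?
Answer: 380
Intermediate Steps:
U(1) + 13*M = 1*(2 + 1) + 13*29 = 1*3 + 377 = 3 + 377 = 380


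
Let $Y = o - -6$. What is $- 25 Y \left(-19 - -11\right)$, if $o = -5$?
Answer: $200$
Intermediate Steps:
$Y = 1$ ($Y = -5 - -6 = -5 + 6 = 1$)
$- 25 Y \left(-19 - -11\right) = \left(-25\right) 1 \left(-19 - -11\right) = - 25 \left(-19 + 11\right) = \left(-25\right) \left(-8\right) = 200$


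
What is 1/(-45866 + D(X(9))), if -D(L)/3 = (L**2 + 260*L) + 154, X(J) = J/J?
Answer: -1/47111 ≈ -2.1226e-5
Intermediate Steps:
X(J) = 1
D(L) = -462 - 780*L - 3*L**2 (D(L) = -3*((L**2 + 260*L) + 154) = -3*(154 + L**2 + 260*L) = -462 - 780*L - 3*L**2)
1/(-45866 + D(X(9))) = 1/(-45866 + (-462 - 780*1 - 3*1**2)) = 1/(-45866 + (-462 - 780 - 3*1)) = 1/(-45866 + (-462 - 780 - 3)) = 1/(-45866 - 1245) = 1/(-47111) = -1/47111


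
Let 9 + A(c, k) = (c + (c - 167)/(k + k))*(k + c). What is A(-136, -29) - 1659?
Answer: 1154781/58 ≈ 19910.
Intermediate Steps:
A(c, k) = -9 + (c + k)*(c + (-167 + c)/(2*k)) (A(c, k) = -9 + (c + (c - 167)/(k + k))*(k + c) = -9 + (c + (-167 + c)/((2*k)))*(c + k) = -9 + (c + (-167 + c)*(1/(2*k)))*(c + k) = -9 + (c + (-167 + c)/(2*k))*(c + k) = -9 + (c + k)*(c + (-167 + c)/(2*k)))
A(-136, -29) - 1659 = (1/2)*((-136)**2 - 167*(-136) - 29*(-185 - 136 + 2*(-136)**2 + 2*(-136)*(-29)))/(-29) - 1659 = (1/2)*(-1/29)*(18496 + 22712 - 29*(-185 - 136 + 2*18496 + 7888)) - 1659 = (1/2)*(-1/29)*(18496 + 22712 - 29*(-185 - 136 + 36992 + 7888)) - 1659 = (1/2)*(-1/29)*(18496 + 22712 - 29*44559) - 1659 = (1/2)*(-1/29)*(18496 + 22712 - 1292211) - 1659 = (1/2)*(-1/29)*(-1251003) - 1659 = 1251003/58 - 1659 = 1154781/58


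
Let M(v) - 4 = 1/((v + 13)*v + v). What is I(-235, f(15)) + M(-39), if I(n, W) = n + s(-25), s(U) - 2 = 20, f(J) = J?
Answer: -203774/975 ≈ -209.00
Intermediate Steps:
s(U) = 22 (s(U) = 2 + 20 = 22)
M(v) = 4 + 1/(v + v*(13 + v)) (M(v) = 4 + 1/((v + 13)*v + v) = 4 + 1/((13 + v)*v + v) = 4 + 1/(v*(13 + v) + v) = 4 + 1/(v + v*(13 + v)))
I(n, W) = 22 + n (I(n, W) = n + 22 = 22 + n)
I(-235, f(15)) + M(-39) = (22 - 235) + (1 + 4*(-39)² + 56*(-39))/((-39)*(14 - 39)) = -213 - 1/39*(1 + 4*1521 - 2184)/(-25) = -213 - 1/39*(-1/25)*(1 + 6084 - 2184) = -213 - 1/39*(-1/25)*3901 = -213 + 3901/975 = -203774/975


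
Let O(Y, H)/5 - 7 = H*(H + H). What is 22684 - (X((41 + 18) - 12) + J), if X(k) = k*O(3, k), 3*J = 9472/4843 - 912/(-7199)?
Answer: -106392423718505/104594271 ≈ -1.0172e+6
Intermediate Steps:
O(Y, H) = 35 + 10*H**2 (O(Y, H) = 35 + 5*(H*(H + H)) = 35 + 5*(H*(2*H)) = 35 + 5*(2*H**2) = 35 + 10*H**2)
J = 72605744/104594271 (J = (9472/4843 - 912/(-7199))/3 = (9472*(1/4843) - 912*(-1/7199))/3 = (9472/4843 + 912/7199)/3 = (1/3)*(72605744/34864757) = 72605744/104594271 ≈ 0.69417)
X(k) = k*(35 + 10*k**2)
22684 - (X((41 + 18) - 12) + J) = 22684 - ((10*((41 + 18) - 12)**3 + 35*((41 + 18) - 12)) + 72605744/104594271) = 22684 - ((10*(59 - 12)**3 + 35*(59 - 12)) + 72605744/104594271) = 22684 - ((10*47**3 + 35*47) + 72605744/104594271) = 22684 - ((10*103823 + 1645) + 72605744/104594271) = 22684 - ((1038230 + 1645) + 72605744/104594271) = 22684 - (1039875 + 72605744/104594271) = 22684 - 1*108765040161869/104594271 = 22684 - 108765040161869/104594271 = -106392423718505/104594271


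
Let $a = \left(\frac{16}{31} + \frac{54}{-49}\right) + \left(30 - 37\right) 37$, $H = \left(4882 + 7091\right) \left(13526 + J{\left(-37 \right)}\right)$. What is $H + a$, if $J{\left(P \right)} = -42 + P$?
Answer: $\frac{244560019878}{1519} \approx 1.61 \cdot 10^{8}$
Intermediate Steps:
$H = 161000931$ ($H = \left(4882 + 7091\right) \left(13526 - 79\right) = 11973 \left(13526 - 79\right) = 11973 \cdot 13447 = 161000931$)
$a = - \frac{394311}{1519}$ ($a = \left(16 \cdot \frac{1}{31} + 54 \left(- \frac{1}{49}\right)\right) - 259 = \left(\frac{16}{31} - \frac{54}{49}\right) - 259 = - \frac{890}{1519} - 259 = - \frac{394311}{1519} \approx -259.59$)
$H + a = 161000931 - \frac{394311}{1519} = \frac{244560019878}{1519}$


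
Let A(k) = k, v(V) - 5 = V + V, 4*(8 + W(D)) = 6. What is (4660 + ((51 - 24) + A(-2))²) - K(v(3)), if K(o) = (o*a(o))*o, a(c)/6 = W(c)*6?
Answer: 33599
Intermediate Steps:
W(D) = -13/2 (W(D) = -8 + (¼)*6 = -8 + 3/2 = -13/2)
v(V) = 5 + 2*V (v(V) = 5 + (V + V) = 5 + 2*V)
a(c) = -234 (a(c) = 6*(-13/2*6) = 6*(-39) = -234)
K(o) = -234*o² (K(o) = (o*(-234))*o = (-234*o)*o = -234*o²)
(4660 + ((51 - 24) + A(-2))²) - K(v(3)) = (4660 + ((51 - 24) - 2)²) - (-234)*(5 + 2*3)² = (4660 + (27 - 2)²) - (-234)*(5 + 6)² = (4660 + 25²) - (-234)*11² = (4660 + 625) - (-234)*121 = 5285 - 1*(-28314) = 5285 + 28314 = 33599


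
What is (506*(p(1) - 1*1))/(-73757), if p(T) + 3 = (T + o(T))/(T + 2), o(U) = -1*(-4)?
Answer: 3542/221271 ≈ 0.016008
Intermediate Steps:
o(U) = 4
p(T) = -3 + (4 + T)/(2 + T) (p(T) = -3 + (T + 4)/(T + 2) = -3 + (4 + T)/(2 + T))
(506*(p(1) - 1*1))/(-73757) = (506*(2*(-1 - 1*1)/(2 + 1) - 1*1))/(-73757) = (506*(2*(-1 - 1)/3 - 1))*(-1/73757) = (506*(2*(1/3)*(-2) - 1))*(-1/73757) = (506*(-4/3 - 1))*(-1/73757) = (506*(-7/3))*(-1/73757) = -3542/3*(-1/73757) = 3542/221271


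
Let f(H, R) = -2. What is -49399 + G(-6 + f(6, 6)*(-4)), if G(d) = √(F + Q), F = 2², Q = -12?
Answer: -49399 + 2*I*√2 ≈ -49399.0 + 2.8284*I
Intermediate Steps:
F = 4
G(d) = 2*I*√2 (G(d) = √(4 - 12) = √(-8) = 2*I*√2)
-49399 + G(-6 + f(6, 6)*(-4)) = -49399 + 2*I*√2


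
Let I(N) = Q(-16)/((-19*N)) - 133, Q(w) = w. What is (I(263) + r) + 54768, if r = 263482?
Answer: 1589630665/4997 ≈ 3.1812e+5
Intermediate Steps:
I(N) = -133 + 16/(19*N) (I(N) = -16*(-1/(19*N)) - 133 = -(-16)/(19*N) - 133 = 16/(19*N) - 133 = -133 + 16/(19*N))
(I(263) + r) + 54768 = ((-133 + (16/19)/263) + 263482) + 54768 = ((-133 + (16/19)*(1/263)) + 263482) + 54768 = ((-133 + 16/4997) + 263482) + 54768 = (-664585/4997 + 263482) + 54768 = 1315954969/4997 + 54768 = 1589630665/4997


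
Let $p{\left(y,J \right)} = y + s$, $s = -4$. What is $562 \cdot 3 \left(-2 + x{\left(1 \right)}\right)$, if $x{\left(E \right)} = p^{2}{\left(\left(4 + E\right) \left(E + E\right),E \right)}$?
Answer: $57324$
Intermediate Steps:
$p{\left(y,J \right)} = -4 + y$ ($p{\left(y,J \right)} = y - 4 = -4 + y$)
$x{\left(E \right)} = \left(-4 + 2 E \left(4 + E\right)\right)^{2}$ ($x{\left(E \right)} = \left(-4 + \left(4 + E\right) \left(E + E\right)\right)^{2} = \left(-4 + \left(4 + E\right) 2 E\right)^{2} = \left(-4 + 2 E \left(4 + E\right)\right)^{2}$)
$562 \cdot 3 \left(-2 + x{\left(1 \right)}\right) = 562 \cdot 3 \left(-2 + 4 \left(-2 + 1 \left(4 + 1\right)\right)^{2}\right) = 562 \cdot 3 \left(-2 + 4 \left(-2 + 1 \cdot 5\right)^{2}\right) = 562 \cdot 3 \left(-2 + 4 \left(-2 + 5\right)^{2}\right) = 562 \cdot 3 \left(-2 + 4 \cdot 3^{2}\right) = 562 \cdot 3 \left(-2 + 4 \cdot 9\right) = 562 \cdot 3 \left(-2 + 36\right) = 562 \cdot 3 \cdot 34 = 562 \cdot 102 = 57324$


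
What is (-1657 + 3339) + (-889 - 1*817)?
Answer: -24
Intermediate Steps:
(-1657 + 3339) + (-889 - 1*817) = 1682 + (-889 - 817) = 1682 - 1706 = -24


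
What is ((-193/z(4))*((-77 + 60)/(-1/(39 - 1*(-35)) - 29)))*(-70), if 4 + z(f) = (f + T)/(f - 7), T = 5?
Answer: -2427940/2147 ≈ -1130.9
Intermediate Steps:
z(f) = -4 + (5 + f)/(-7 + f) (z(f) = -4 + (f + 5)/(f - 7) = -4 + (5 + f)/(-7 + f))
((-193/z(4))*((-77 + 60)/(-1/(39 - 1*(-35)) - 29)))*(-70) = ((-193*(-7 + 4)/(3*(11 - 1*4)))*((-77 + 60)/(-1/(39 - 1*(-35)) - 29)))*(-70) = ((-193*(-1/(11 - 4)))*(-17/(-1/(39 + 35) - 29)))*(-70) = ((-193/(3*(-1/3)*7))*(-17/(-1/74 - 29)))*(-70) = ((-193/(-7))*(-17/(-1*1/74 - 29)))*(-70) = ((-193*(-1/7))*(-17/(-1/74 - 29)))*(-70) = (193*(-17/(-2147/74))/7)*(-70) = (193*(-17*(-74/2147))/7)*(-70) = ((193/7)*(1258/2147))*(-70) = (242794/15029)*(-70) = -2427940/2147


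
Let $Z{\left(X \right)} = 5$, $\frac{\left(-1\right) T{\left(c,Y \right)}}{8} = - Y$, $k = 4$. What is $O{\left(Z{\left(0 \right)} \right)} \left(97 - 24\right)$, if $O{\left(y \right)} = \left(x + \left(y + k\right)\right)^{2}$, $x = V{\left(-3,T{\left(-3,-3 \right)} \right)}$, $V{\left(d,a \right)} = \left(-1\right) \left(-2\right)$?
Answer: $8833$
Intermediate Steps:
$T{\left(c,Y \right)} = 8 Y$ ($T{\left(c,Y \right)} = - 8 \left(- Y\right) = 8 Y$)
$V{\left(d,a \right)} = 2$
$x = 2$
$O{\left(y \right)} = \left(6 + y\right)^{2}$ ($O{\left(y \right)} = \left(2 + \left(y + 4\right)\right)^{2} = \left(2 + \left(4 + y\right)\right)^{2} = \left(6 + y\right)^{2}$)
$O{\left(Z{\left(0 \right)} \right)} \left(97 - 24\right) = \left(6 + 5\right)^{2} \left(97 - 24\right) = 11^{2} \cdot 73 = 121 \cdot 73 = 8833$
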